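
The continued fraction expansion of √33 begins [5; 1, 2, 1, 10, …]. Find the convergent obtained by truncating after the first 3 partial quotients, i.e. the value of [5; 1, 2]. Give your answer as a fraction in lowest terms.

17/3

Compute successive convergents:
a_0 = 5: 5/1
a_1 = 1: 6/1
a_2 = 2: 17/3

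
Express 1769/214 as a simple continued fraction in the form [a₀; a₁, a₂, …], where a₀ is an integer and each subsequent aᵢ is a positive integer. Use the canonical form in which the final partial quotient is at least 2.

Apply division with remainder until the remainder is 0:
1769 = 8·214 + 57, so a_0 = 8
214 = 3·57 + 43, so a_1 = 3
57 = 1·43 + 14, so a_2 = 1
43 = 3·14 + 1, so a_3 = 3
14 = 14·1 + 0, so a_4 = 14

[8; 3, 1, 3, 14]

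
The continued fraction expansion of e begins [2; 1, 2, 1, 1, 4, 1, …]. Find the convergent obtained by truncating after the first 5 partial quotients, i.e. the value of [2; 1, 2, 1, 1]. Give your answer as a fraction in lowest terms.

19/7

Start with 1.
1 + 1/(1/1) = 1 + 1/1 = 2/1
2 + 1/(2/1) = 2 + 1/2 = 5/2
1 + 1/(5/2) = 1 + 2/5 = 7/5
2 + 1/(7/5) = 2 + 5/7 = 19/7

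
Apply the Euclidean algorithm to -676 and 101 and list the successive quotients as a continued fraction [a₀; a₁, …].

[-7; 3, 3, 1, 7]

-676 ÷ 101 → quotient -7, remainder 31
101 ÷ 31 → quotient 3, remainder 8
31 ÷ 8 → quotient 3, remainder 7
8 ÷ 7 → quotient 1, remainder 1
7 ÷ 1 → quotient 7, remainder 0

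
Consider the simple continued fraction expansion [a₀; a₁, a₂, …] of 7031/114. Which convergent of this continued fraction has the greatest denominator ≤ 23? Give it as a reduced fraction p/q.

a_0 = 61: 61/1  (≤ bound)
a_1 = 1: 62/1  (≤ bound)
a_2 = 2: 185/3  (≤ bound)
a_3 = 12: 2282/37  (> 23, stop)

185/3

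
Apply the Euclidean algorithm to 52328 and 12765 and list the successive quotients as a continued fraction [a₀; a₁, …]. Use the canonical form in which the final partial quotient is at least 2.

[4; 10, 14, 1, 11, 7]

⌊52328/12765⌋ = 4, remainder 1268
⌊12765/1268⌋ = 10, remainder 85
⌊1268/85⌋ = 14, remainder 78
⌊85/78⌋ = 1, remainder 7
⌊78/7⌋ = 11, remainder 1
⌊7/1⌋ = 7, remainder 0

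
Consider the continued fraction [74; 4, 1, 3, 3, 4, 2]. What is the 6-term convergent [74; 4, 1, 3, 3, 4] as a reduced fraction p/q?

19814/267

Start with 4.
3 + 1/(4/1) = 3 + 1/4 = 13/4
3 + 1/(13/4) = 3 + 4/13 = 43/13
1 + 1/(43/13) = 1 + 13/43 = 56/43
4 + 1/(56/43) = 4 + 43/56 = 267/56
74 + 1/(267/56) = 74 + 56/267 = 19814/267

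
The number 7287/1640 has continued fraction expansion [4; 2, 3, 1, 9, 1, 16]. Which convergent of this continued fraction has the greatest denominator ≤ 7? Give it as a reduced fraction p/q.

31/7

a_0 = 4: 4/1  (≤ bound)
a_1 = 2: 9/2  (≤ bound)
a_2 = 3: 31/7  (≤ bound)
a_3 = 1: 40/9  (> 7, stop)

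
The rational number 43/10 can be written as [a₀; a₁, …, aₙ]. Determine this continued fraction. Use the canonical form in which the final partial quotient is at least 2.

[4; 3, 3]

43 ÷ 10 → quotient 4, remainder 3
10 ÷ 3 → quotient 3, remainder 1
3 ÷ 1 → quotient 3, remainder 0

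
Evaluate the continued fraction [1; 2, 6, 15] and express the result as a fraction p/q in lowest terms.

Start with 15.
6 + 1/(15/1) = 6 + 1/15 = 91/15
2 + 1/(91/15) = 2 + 15/91 = 197/91
1 + 1/(197/91) = 1 + 91/197 = 288/197

288/197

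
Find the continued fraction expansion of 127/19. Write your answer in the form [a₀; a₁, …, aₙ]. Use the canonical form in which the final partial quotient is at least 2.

[6; 1, 2, 6]

127 = 6·19 + 13, so a_0 = 6
19 = 1·13 + 6, so a_1 = 1
13 = 2·6 + 1, so a_2 = 2
6 = 6·1 + 0, so a_3 = 6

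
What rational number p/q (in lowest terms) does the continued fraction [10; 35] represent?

a_0 = 10: 10/1
a_1 = 35: 351/35

351/35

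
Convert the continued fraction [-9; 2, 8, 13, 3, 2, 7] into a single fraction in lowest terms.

Work from the innermost term outward:
Start with 7.
2 + 1/(7/1) = 2 + 1/7 = 15/7
3 + 1/(15/7) = 3 + 7/15 = 52/15
13 + 1/(52/15) = 13 + 15/52 = 691/52
8 + 1/(691/52) = 8 + 52/691 = 5580/691
2 + 1/(5580/691) = 2 + 691/5580 = 11851/5580
-9 + 1/(11851/5580) = -9 + 5580/11851 = -101079/11851

-101079/11851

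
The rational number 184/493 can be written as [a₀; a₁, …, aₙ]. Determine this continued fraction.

184 ÷ 493 → quotient 0, remainder 184
493 ÷ 184 → quotient 2, remainder 125
184 ÷ 125 → quotient 1, remainder 59
125 ÷ 59 → quotient 2, remainder 7
59 ÷ 7 → quotient 8, remainder 3
7 ÷ 3 → quotient 2, remainder 1
3 ÷ 1 → quotient 3, remainder 0

[0; 2, 1, 2, 8, 2, 3]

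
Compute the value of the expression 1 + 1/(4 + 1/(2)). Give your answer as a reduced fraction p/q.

Compute successive convergents:
a_0 = 1: 1/1
a_1 = 4: 5/4
a_2 = 2: 11/9

11/9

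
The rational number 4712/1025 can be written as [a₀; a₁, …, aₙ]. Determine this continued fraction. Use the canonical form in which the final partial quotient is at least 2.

[4; 1, 1, 2, 13, 3, 1, 3]

Apply division with remainder until the remainder is 0:
4712 = 4·1025 + 612, so a_0 = 4
1025 = 1·612 + 413, so a_1 = 1
612 = 1·413 + 199, so a_2 = 1
413 = 2·199 + 15, so a_3 = 2
199 = 13·15 + 4, so a_4 = 13
15 = 3·4 + 3, so a_5 = 3
4 = 1·3 + 1, so a_6 = 1
3 = 3·1 + 0, so a_7 = 3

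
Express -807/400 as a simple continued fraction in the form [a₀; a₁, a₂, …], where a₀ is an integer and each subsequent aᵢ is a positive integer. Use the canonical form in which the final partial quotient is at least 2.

[-3; 1, 56, 7]

Apply division with remainder until the remainder is 0:
-807 = -3·400 + 393, so a_0 = -3
400 = 1·393 + 7, so a_1 = 1
393 = 56·7 + 1, so a_2 = 56
7 = 7·1 + 0, so a_3 = 7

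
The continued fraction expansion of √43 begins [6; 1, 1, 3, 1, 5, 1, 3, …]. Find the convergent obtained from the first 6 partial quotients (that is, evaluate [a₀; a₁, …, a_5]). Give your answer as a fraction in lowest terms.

341/52

Start with 5.
1 + 1/(5/1) = 1 + 1/5 = 6/5
3 + 1/(6/5) = 3 + 5/6 = 23/6
1 + 1/(23/6) = 1 + 6/23 = 29/23
1 + 1/(29/23) = 1 + 23/29 = 52/29
6 + 1/(52/29) = 6 + 29/52 = 341/52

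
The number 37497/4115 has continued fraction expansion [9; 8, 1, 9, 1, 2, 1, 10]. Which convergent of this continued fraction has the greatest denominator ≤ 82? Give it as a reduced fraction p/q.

List convergents until the denominator exceeds the bound:
a_0 = 9: 9/1  (≤ bound)
a_1 = 8: 73/8  (≤ bound)
a_2 = 1: 82/9  (≤ bound)
a_3 = 9: 811/89  (> 82, stop)

82/9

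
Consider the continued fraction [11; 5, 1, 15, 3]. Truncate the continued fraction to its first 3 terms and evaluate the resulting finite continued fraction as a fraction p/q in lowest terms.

67/6

a_0 = 11: 11/1
a_1 = 5: 56/5
a_2 = 1: 67/6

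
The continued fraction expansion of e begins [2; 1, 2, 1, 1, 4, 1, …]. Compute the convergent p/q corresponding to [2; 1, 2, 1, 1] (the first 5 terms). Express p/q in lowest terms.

Start with 1.
1 + 1/(1/1) = 1 + 1/1 = 2/1
2 + 1/(2/1) = 2 + 1/2 = 5/2
1 + 1/(5/2) = 1 + 2/5 = 7/5
2 + 1/(7/5) = 2 + 5/7 = 19/7

19/7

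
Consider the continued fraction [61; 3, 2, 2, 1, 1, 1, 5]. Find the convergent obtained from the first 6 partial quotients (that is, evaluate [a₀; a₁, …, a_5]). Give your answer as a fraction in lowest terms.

a_0 = 61: 61/1
a_1 = 3: 184/3
a_2 = 2: 429/7
a_3 = 2: 1042/17
a_4 = 1: 1471/24
a_5 = 1: 2513/41

2513/41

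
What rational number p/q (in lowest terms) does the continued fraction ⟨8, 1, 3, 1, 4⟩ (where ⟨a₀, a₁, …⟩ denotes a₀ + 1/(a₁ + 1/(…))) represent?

Start with 4.
1 + 1/(4/1) = 1 + 1/4 = 5/4
3 + 1/(5/4) = 3 + 4/5 = 19/5
1 + 1/(19/5) = 1 + 5/19 = 24/19
8 + 1/(24/19) = 8 + 19/24 = 211/24

211/24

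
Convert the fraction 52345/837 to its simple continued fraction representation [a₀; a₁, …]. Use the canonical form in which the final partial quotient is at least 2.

[62; 1, 1, 5, 1, 15, 4]

52345 ÷ 837 → quotient 62, remainder 451
837 ÷ 451 → quotient 1, remainder 386
451 ÷ 386 → quotient 1, remainder 65
386 ÷ 65 → quotient 5, remainder 61
65 ÷ 61 → quotient 1, remainder 4
61 ÷ 4 → quotient 15, remainder 1
4 ÷ 1 → quotient 4, remainder 0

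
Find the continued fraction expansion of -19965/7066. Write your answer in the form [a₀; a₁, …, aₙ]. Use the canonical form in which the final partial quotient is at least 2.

[-3; 5, 1, 2, 1, 2, 2, 47]

Repeatedly divide and take the remainder:
-19965 ÷ 7066 → quotient -3, remainder 1233
7066 ÷ 1233 → quotient 5, remainder 901
1233 ÷ 901 → quotient 1, remainder 332
901 ÷ 332 → quotient 2, remainder 237
332 ÷ 237 → quotient 1, remainder 95
237 ÷ 95 → quotient 2, remainder 47
95 ÷ 47 → quotient 2, remainder 1
47 ÷ 1 → quotient 47, remainder 0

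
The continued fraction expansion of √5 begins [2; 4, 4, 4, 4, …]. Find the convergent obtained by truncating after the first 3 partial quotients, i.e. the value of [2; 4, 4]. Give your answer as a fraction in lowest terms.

Use the convergent recurrence hₖ = aₖ·hₖ₋₁ + hₖ₋₂ (and likewise for the denominators kₖ):
a_0 = 2: 2/1
a_1 = 4: 9/4
a_2 = 4: 38/17

38/17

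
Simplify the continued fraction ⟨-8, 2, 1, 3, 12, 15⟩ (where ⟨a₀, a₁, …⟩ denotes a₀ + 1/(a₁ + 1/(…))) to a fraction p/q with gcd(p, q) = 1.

-15549/2036

Start with 15.
12 + 1/(15/1) = 12 + 1/15 = 181/15
3 + 1/(181/15) = 3 + 15/181 = 558/181
1 + 1/(558/181) = 1 + 181/558 = 739/558
2 + 1/(739/558) = 2 + 558/739 = 2036/739
-8 + 1/(2036/739) = -8 + 739/2036 = -15549/2036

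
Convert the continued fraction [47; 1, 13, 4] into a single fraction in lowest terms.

2732/57

Build up convergents one term at a time:
a_0 = 47: 47/1
a_1 = 1: 48/1
a_2 = 13: 671/14
a_3 = 4: 2732/57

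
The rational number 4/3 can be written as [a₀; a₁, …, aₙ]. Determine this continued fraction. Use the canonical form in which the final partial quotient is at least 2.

[1; 3]

4 = 1·3 + 1, so a_0 = 1
3 = 3·1 + 0, so a_1 = 3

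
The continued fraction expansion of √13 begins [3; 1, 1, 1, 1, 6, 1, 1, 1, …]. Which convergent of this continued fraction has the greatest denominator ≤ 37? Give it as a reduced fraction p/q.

119/33

List convergents until the denominator exceeds the bound:
a_0 = 3: 3/1  (≤ bound)
a_1 = 1: 4/1  (≤ bound)
a_2 = 1: 7/2  (≤ bound)
a_3 = 1: 11/3  (≤ bound)
a_4 = 1: 18/5  (≤ bound)
a_5 = 6: 119/33  (≤ bound)
a_6 = 1: 137/38  (> 37, stop)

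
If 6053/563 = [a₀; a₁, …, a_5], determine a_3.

Repeatedly divide and take the remainder:
6053 = 10·563 + 423, so a_0 = 10
563 = 1·423 + 140, so a_1 = 1
423 = 3·140 + 3, so a_2 = 3
140 = 46·3 + 2, so a_3 = 46

46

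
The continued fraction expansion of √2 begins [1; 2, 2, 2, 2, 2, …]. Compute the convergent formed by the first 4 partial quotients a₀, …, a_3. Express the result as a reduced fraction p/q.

17/12

a_0 = 1: 1/1
a_1 = 2: 3/2
a_2 = 2: 7/5
a_3 = 2: 17/12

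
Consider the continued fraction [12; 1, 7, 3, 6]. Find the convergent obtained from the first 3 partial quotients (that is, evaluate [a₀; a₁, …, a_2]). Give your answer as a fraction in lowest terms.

103/8

a_0 = 12: 12/1
a_1 = 1: 13/1
a_2 = 7: 103/8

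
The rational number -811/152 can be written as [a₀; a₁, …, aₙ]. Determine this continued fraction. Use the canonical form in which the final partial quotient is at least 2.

[-6; 1, 1, 1, 50]

Repeatedly divide and take the remainder:
-811 ÷ 152 → quotient -6, remainder 101
152 ÷ 101 → quotient 1, remainder 51
101 ÷ 51 → quotient 1, remainder 50
51 ÷ 50 → quotient 1, remainder 1
50 ÷ 1 → quotient 50, remainder 0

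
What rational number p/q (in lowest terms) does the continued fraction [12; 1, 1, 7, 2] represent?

Start with 2.
7 + 1/(2/1) = 7 + 1/2 = 15/2
1 + 1/(15/2) = 1 + 2/15 = 17/15
1 + 1/(17/15) = 1 + 15/17 = 32/17
12 + 1/(32/17) = 12 + 17/32 = 401/32

401/32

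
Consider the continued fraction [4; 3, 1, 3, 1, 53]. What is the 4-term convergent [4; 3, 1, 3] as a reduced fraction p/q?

Build up convergents one term at a time:
a_0 = 4: 4/1
a_1 = 3: 13/3
a_2 = 1: 17/4
a_3 = 3: 64/15

64/15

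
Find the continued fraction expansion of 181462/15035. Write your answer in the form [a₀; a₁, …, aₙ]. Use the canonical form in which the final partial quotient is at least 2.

Run the Euclidean algorithm, recording each quotient:
⌊181462/15035⌋ = 12, remainder 1042
⌊15035/1042⌋ = 14, remainder 447
⌊1042/447⌋ = 2, remainder 148
⌊447/148⌋ = 3, remainder 3
⌊148/3⌋ = 49, remainder 1
⌊3/1⌋ = 3, remainder 0

[12; 14, 2, 3, 49, 3]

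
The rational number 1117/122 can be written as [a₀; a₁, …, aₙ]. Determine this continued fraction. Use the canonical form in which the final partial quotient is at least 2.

[9; 6, 2, 2, 1, 2]

⌊1117/122⌋ = 9, remainder 19
⌊122/19⌋ = 6, remainder 8
⌊19/8⌋ = 2, remainder 3
⌊8/3⌋ = 2, remainder 2
⌊3/2⌋ = 1, remainder 1
⌊2/1⌋ = 2, remainder 0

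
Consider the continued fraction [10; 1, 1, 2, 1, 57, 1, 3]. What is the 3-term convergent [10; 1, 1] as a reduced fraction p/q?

21/2

Start with 1.
1 + 1/(1/1) = 1 + 1/1 = 2/1
10 + 1/(2/1) = 10 + 1/2 = 21/2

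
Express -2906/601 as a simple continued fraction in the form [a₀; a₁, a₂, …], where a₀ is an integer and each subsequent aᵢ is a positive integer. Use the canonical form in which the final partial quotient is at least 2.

[-5; 6, 14, 7]

-2906 ÷ 601 → quotient -5, remainder 99
601 ÷ 99 → quotient 6, remainder 7
99 ÷ 7 → quotient 14, remainder 1
7 ÷ 1 → quotient 7, remainder 0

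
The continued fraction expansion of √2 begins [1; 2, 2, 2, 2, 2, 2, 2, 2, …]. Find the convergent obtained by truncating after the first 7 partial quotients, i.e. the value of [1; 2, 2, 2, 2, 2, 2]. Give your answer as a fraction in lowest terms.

a_0 = 1: 1/1
a_1 = 2: 3/2
a_2 = 2: 7/5
a_3 = 2: 17/12
a_4 = 2: 41/29
a_5 = 2: 99/70
a_6 = 2: 239/169

239/169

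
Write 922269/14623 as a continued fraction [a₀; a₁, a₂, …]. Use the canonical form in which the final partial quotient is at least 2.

[63; 14, 2, 1, 37, 9]

⌊922269/14623⌋ = 63, remainder 1020
⌊14623/1020⌋ = 14, remainder 343
⌊1020/343⌋ = 2, remainder 334
⌊343/334⌋ = 1, remainder 9
⌊334/9⌋ = 37, remainder 1
⌊9/1⌋ = 9, remainder 0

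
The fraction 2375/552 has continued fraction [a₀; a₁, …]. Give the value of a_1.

2375 ÷ 552 → quotient 4, remainder 167
552 ÷ 167 → quotient 3, remainder 51

3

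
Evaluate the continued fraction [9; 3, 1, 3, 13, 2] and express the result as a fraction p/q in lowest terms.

Build up convergents one term at a time:
a_0 = 9: 9/1
a_1 = 3: 28/3
a_2 = 1: 37/4
a_3 = 3: 139/15
a_4 = 13: 1844/199
a_5 = 2: 3827/413

3827/413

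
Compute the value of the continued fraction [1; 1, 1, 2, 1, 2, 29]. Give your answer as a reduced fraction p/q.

881/558

Starting at the tail and folding back:
Start with 29.
2 + 1/(29/1) = 2 + 1/29 = 59/29
1 + 1/(59/29) = 1 + 29/59 = 88/59
2 + 1/(88/59) = 2 + 59/88 = 235/88
1 + 1/(235/88) = 1 + 88/235 = 323/235
1 + 1/(323/235) = 1 + 235/323 = 558/323
1 + 1/(558/323) = 1 + 323/558 = 881/558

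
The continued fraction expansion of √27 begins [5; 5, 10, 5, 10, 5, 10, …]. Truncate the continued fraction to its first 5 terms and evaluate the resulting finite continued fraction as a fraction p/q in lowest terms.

13775/2651

Build up convergents one term at a time:
a_0 = 5: 5/1
a_1 = 5: 26/5
a_2 = 10: 265/51
a_3 = 5: 1351/260
a_4 = 10: 13775/2651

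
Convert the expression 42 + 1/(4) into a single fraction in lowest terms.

169/4

Start with 4.
42 + 1/(4/1) = 42 + 1/4 = 169/4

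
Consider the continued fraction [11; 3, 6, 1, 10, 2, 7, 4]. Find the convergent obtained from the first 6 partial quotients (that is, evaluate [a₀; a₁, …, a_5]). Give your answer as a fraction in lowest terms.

Collapse the nested fraction from the inside out:
Start with 2.
10 + 1/(2/1) = 10 + 1/2 = 21/2
1 + 1/(21/2) = 1 + 2/21 = 23/21
6 + 1/(23/21) = 6 + 21/23 = 159/23
3 + 1/(159/23) = 3 + 23/159 = 500/159
11 + 1/(500/159) = 11 + 159/500 = 5659/500

5659/500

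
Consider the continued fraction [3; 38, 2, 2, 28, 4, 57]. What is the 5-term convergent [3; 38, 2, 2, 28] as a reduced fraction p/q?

16501/5453

Start with 28.
2 + 1/(28/1) = 2 + 1/28 = 57/28
2 + 1/(57/28) = 2 + 28/57 = 142/57
38 + 1/(142/57) = 38 + 57/142 = 5453/142
3 + 1/(5453/142) = 3 + 142/5453 = 16501/5453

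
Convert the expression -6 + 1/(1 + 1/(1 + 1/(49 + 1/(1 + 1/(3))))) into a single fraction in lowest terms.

-2209/402

Compute successive convergents:
a_0 = -6: -6/1
a_1 = 1: -5/1
a_2 = 1: -11/2
a_3 = 49: -544/99
a_4 = 1: -555/101
a_5 = 3: -2209/402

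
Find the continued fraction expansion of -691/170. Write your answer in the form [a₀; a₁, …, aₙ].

⌊-691/170⌋ = -5, remainder 159
⌊170/159⌋ = 1, remainder 11
⌊159/11⌋ = 14, remainder 5
⌊11/5⌋ = 2, remainder 1
⌊5/1⌋ = 5, remainder 0

[-5; 1, 14, 2, 5]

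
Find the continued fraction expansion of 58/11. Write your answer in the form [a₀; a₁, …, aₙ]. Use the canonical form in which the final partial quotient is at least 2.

Repeatedly divide and take the remainder:
58 = 5·11 + 3, so a_0 = 5
11 = 3·3 + 2, so a_1 = 3
3 = 1·2 + 1, so a_2 = 1
2 = 2·1 + 0, so a_3 = 2

[5; 3, 1, 2]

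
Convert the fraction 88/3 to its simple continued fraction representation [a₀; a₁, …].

[29; 3]

⌊88/3⌋ = 29, remainder 1
⌊3/1⌋ = 3, remainder 0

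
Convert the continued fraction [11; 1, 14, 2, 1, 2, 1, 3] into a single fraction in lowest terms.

7519/630

a_0 = 11: 11/1
a_1 = 1: 12/1
a_2 = 14: 179/15
a_3 = 2: 370/31
a_4 = 1: 549/46
a_5 = 2: 1468/123
a_6 = 1: 2017/169
a_7 = 3: 7519/630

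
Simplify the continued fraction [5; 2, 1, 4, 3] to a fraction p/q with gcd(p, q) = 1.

241/45

Start with 3.
4 + 1/(3/1) = 4 + 1/3 = 13/3
1 + 1/(13/3) = 1 + 3/13 = 16/13
2 + 1/(16/13) = 2 + 13/16 = 45/16
5 + 1/(45/16) = 5 + 16/45 = 241/45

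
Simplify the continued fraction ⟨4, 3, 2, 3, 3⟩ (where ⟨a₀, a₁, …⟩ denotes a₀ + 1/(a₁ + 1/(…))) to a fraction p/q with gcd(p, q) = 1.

Build up convergents one term at a time:
a_0 = 4: 4/1
a_1 = 3: 13/3
a_2 = 2: 30/7
a_3 = 3: 103/24
a_4 = 3: 339/79

339/79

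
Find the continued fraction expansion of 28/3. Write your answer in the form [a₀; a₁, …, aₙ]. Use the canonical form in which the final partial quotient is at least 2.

28 = 9·3 + 1, so a_0 = 9
3 = 3·1 + 0, so a_1 = 3

[9; 3]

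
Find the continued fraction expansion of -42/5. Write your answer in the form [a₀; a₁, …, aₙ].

[-9; 1, 1, 2]

⌊-42/5⌋ = -9, remainder 3
⌊5/3⌋ = 1, remainder 2
⌊3/2⌋ = 1, remainder 1
⌊2/1⌋ = 2, remainder 0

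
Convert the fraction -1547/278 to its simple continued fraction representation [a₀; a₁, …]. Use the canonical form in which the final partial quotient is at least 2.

[-6; 2, 3, 2, 1, 3, 3]

-1547 ÷ 278 → quotient -6, remainder 121
278 ÷ 121 → quotient 2, remainder 36
121 ÷ 36 → quotient 3, remainder 13
36 ÷ 13 → quotient 2, remainder 10
13 ÷ 10 → quotient 1, remainder 3
10 ÷ 3 → quotient 3, remainder 1
3 ÷ 1 → quotient 3, remainder 0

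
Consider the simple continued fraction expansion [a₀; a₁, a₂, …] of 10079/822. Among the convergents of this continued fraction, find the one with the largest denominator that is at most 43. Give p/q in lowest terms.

List convergents until the denominator exceeds the bound:
a_0 = 12: 12/1  (≤ bound)
a_1 = 3: 37/3  (≤ bound)
a_2 = 1: 49/4  (≤ bound)
a_3 = 4: 233/19  (≤ bound)
a_4 = 1: 282/23  (≤ bound)
a_5 = 1: 515/42  (≤ bound)
a_6 = 1: 797/65  (> 43, stop)

515/42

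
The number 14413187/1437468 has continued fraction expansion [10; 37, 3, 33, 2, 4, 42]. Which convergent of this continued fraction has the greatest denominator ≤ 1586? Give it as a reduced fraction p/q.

a_0 = 10: 10/1  (≤ bound)
a_1 = 37: 371/37  (≤ bound)
a_2 = 3: 1123/112  (≤ bound)
a_3 = 33: 37430/3733  (> 1586, stop)

1123/112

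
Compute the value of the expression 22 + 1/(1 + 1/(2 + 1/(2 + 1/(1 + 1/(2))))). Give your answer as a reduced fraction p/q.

Use the convergent recurrence hₖ = aₖ·hₖ₋₁ + hₖ₋₂ (and likewise for the denominators kₖ):
a_0 = 22: 22/1
a_1 = 1: 23/1
a_2 = 2: 68/3
a_3 = 2: 159/7
a_4 = 1: 227/10
a_5 = 2: 613/27

613/27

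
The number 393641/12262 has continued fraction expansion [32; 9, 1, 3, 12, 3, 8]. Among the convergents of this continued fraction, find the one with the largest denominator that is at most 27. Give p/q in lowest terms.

321/10

a_0 = 32: 32/1  (≤ bound)
a_1 = 9: 289/9  (≤ bound)
a_2 = 1: 321/10  (≤ bound)
a_3 = 3: 1252/39  (> 27, stop)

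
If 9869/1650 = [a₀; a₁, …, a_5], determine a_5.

⌊9869/1650⌋ = 5, remainder 1619
⌊1650/1619⌋ = 1, remainder 31
⌊1619/31⌋ = 52, remainder 7
⌊31/7⌋ = 4, remainder 3
⌊7/3⌋ = 2, remainder 1
⌊3/1⌋ = 3, remainder 0

3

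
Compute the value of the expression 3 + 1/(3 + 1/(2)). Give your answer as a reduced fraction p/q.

23/7

a_0 = 3: 3/1
a_1 = 3: 10/3
a_2 = 2: 23/7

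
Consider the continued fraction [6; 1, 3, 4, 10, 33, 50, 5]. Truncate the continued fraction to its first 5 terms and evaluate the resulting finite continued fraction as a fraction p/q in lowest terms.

Start with 10.
4 + 1/(10/1) = 4 + 1/10 = 41/10
3 + 1/(41/10) = 3 + 10/41 = 133/41
1 + 1/(133/41) = 1 + 41/133 = 174/133
6 + 1/(174/133) = 6 + 133/174 = 1177/174

1177/174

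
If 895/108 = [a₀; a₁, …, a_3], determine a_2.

895 ÷ 108 → quotient 8, remainder 31
108 ÷ 31 → quotient 3, remainder 15
31 ÷ 15 → quotient 2, remainder 1

2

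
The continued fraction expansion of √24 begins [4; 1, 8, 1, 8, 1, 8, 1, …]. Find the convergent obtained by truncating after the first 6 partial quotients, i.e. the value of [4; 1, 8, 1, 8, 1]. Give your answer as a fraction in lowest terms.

Compute successive convergents:
a_0 = 4: 4/1
a_1 = 1: 5/1
a_2 = 8: 44/9
a_3 = 1: 49/10
a_4 = 8: 436/89
a_5 = 1: 485/99

485/99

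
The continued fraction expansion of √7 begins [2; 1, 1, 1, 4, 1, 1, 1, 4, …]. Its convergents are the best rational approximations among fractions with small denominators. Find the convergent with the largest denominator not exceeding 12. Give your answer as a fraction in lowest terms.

a_0 = 2: 2/1  (≤ bound)
a_1 = 1: 3/1  (≤ bound)
a_2 = 1: 5/2  (≤ bound)
a_3 = 1: 8/3  (≤ bound)
a_4 = 4: 37/14  (> 12, stop)

8/3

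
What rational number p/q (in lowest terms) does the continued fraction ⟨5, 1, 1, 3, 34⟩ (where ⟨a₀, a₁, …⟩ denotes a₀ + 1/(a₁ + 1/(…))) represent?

Compute successive convergents:
a_0 = 5: 5/1
a_1 = 1: 6/1
a_2 = 1: 11/2
a_3 = 3: 39/7
a_4 = 34: 1337/240

1337/240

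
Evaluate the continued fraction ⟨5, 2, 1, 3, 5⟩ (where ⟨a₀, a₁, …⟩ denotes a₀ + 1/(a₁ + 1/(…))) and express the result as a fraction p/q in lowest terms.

311/58

Build up convergents one term at a time:
a_0 = 5: 5/1
a_1 = 2: 11/2
a_2 = 1: 16/3
a_3 = 3: 59/11
a_4 = 5: 311/58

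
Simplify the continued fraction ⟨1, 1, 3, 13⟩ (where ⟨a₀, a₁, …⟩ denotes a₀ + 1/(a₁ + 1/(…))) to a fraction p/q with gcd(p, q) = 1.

a_0 = 1: 1/1
a_1 = 1: 2/1
a_2 = 3: 7/4
a_3 = 13: 93/53

93/53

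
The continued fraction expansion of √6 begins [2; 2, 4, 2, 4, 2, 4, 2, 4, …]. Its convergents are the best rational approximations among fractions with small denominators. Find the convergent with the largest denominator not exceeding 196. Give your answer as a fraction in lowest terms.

218/89

List convergents until the denominator exceeds the bound:
a_0 = 2: 2/1  (≤ bound)
a_1 = 2: 5/2  (≤ bound)
a_2 = 4: 22/9  (≤ bound)
a_3 = 2: 49/20  (≤ bound)
a_4 = 4: 218/89  (≤ bound)
a_5 = 2: 485/198  (> 196, stop)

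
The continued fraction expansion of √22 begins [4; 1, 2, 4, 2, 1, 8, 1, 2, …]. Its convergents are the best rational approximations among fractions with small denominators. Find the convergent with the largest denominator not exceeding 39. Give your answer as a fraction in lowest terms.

136/29

a_0 = 4: 4/1  (≤ bound)
a_1 = 1: 5/1  (≤ bound)
a_2 = 2: 14/3  (≤ bound)
a_3 = 4: 61/13  (≤ bound)
a_4 = 2: 136/29  (≤ bound)
a_5 = 1: 197/42  (> 39, stop)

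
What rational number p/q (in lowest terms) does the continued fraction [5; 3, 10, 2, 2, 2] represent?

Start with 2.
2 + 1/(2/1) = 2 + 1/2 = 5/2
2 + 1/(5/2) = 2 + 2/5 = 12/5
10 + 1/(12/5) = 10 + 5/12 = 125/12
3 + 1/(125/12) = 3 + 12/125 = 387/125
5 + 1/(387/125) = 5 + 125/387 = 2060/387

2060/387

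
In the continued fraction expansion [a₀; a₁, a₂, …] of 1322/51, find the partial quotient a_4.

3

Repeatedly divide and take the remainder:
⌊1322/51⌋ = 25, remainder 47
⌊51/47⌋ = 1, remainder 4
⌊47/4⌋ = 11, remainder 3
⌊4/3⌋ = 1, remainder 1
⌊3/1⌋ = 3, remainder 0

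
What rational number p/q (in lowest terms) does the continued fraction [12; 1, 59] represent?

779/60

a_0 = 12: 12/1
a_1 = 1: 13/1
a_2 = 59: 779/60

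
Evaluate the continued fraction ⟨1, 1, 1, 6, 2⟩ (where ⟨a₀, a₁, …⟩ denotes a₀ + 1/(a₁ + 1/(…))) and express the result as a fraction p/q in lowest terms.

43/28

Use the convergent recurrence hₖ = aₖ·hₖ₋₁ + hₖ₋₂ (and likewise for the denominators kₖ):
a_0 = 1: 1/1
a_1 = 1: 2/1
a_2 = 1: 3/2
a_3 = 6: 20/13
a_4 = 2: 43/28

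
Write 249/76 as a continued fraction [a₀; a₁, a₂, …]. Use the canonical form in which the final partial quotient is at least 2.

249 ÷ 76 → quotient 3, remainder 21
76 ÷ 21 → quotient 3, remainder 13
21 ÷ 13 → quotient 1, remainder 8
13 ÷ 8 → quotient 1, remainder 5
8 ÷ 5 → quotient 1, remainder 3
5 ÷ 3 → quotient 1, remainder 2
3 ÷ 2 → quotient 1, remainder 1
2 ÷ 1 → quotient 2, remainder 0

[3; 3, 1, 1, 1, 1, 1, 2]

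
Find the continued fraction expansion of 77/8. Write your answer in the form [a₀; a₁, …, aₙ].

[9; 1, 1, 1, 2]

Apply division with remainder until the remainder is 0:
77 ÷ 8 → quotient 9, remainder 5
8 ÷ 5 → quotient 1, remainder 3
5 ÷ 3 → quotient 1, remainder 2
3 ÷ 2 → quotient 1, remainder 1
2 ÷ 1 → quotient 2, remainder 0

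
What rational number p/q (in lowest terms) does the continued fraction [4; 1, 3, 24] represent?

Start with 24.
3 + 1/(24/1) = 3 + 1/24 = 73/24
1 + 1/(73/24) = 1 + 24/73 = 97/73
4 + 1/(97/73) = 4 + 73/97 = 461/97

461/97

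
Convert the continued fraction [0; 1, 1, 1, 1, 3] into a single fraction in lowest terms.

11/18

Compute successive convergents:
a_0 = 0: 0/1
a_1 = 1: 1/1
a_2 = 1: 1/2
a_3 = 1: 2/3
a_4 = 1: 3/5
a_5 = 3: 11/18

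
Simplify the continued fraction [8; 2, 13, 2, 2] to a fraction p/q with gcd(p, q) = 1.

Starting at the tail and folding back:
Start with 2.
2 + 1/(2/1) = 2 + 1/2 = 5/2
13 + 1/(5/2) = 13 + 2/5 = 67/5
2 + 1/(67/5) = 2 + 5/67 = 139/67
8 + 1/(139/67) = 8 + 67/139 = 1179/139

1179/139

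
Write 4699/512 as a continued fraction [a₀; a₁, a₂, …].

4699 ÷ 512 → quotient 9, remainder 91
512 ÷ 91 → quotient 5, remainder 57
91 ÷ 57 → quotient 1, remainder 34
57 ÷ 34 → quotient 1, remainder 23
34 ÷ 23 → quotient 1, remainder 11
23 ÷ 11 → quotient 2, remainder 1
11 ÷ 1 → quotient 11, remainder 0

[9; 5, 1, 1, 1, 2, 11]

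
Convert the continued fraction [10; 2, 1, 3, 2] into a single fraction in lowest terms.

259/25

Start with 2.
3 + 1/(2/1) = 3 + 1/2 = 7/2
1 + 1/(7/2) = 1 + 2/7 = 9/7
2 + 1/(9/7) = 2 + 7/9 = 25/9
10 + 1/(25/9) = 10 + 9/25 = 259/25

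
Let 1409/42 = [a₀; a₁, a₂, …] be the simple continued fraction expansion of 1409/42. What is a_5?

3

⌊1409/42⌋ = 33, remainder 23
⌊42/23⌋ = 1, remainder 19
⌊23/19⌋ = 1, remainder 4
⌊19/4⌋ = 4, remainder 3
⌊4/3⌋ = 1, remainder 1
⌊3/1⌋ = 3, remainder 0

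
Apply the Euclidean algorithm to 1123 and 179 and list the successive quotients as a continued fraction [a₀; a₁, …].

[6; 3, 1, 1, 1, 7, 2]

⌊1123/179⌋ = 6, remainder 49
⌊179/49⌋ = 3, remainder 32
⌊49/32⌋ = 1, remainder 17
⌊32/17⌋ = 1, remainder 15
⌊17/15⌋ = 1, remainder 2
⌊15/2⌋ = 7, remainder 1
⌊2/1⌋ = 2, remainder 0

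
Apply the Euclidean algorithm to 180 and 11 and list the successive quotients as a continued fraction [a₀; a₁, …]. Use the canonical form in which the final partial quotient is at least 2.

[16; 2, 1, 3]

⌊180/11⌋ = 16, remainder 4
⌊11/4⌋ = 2, remainder 3
⌊4/3⌋ = 1, remainder 1
⌊3/1⌋ = 3, remainder 0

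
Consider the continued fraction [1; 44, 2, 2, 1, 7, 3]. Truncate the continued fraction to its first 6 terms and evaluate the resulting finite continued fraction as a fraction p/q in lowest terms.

2453/2399

Start with 7.
1 + 1/(7/1) = 1 + 1/7 = 8/7
2 + 1/(8/7) = 2 + 7/8 = 23/8
2 + 1/(23/8) = 2 + 8/23 = 54/23
44 + 1/(54/23) = 44 + 23/54 = 2399/54
1 + 1/(2399/54) = 1 + 54/2399 = 2453/2399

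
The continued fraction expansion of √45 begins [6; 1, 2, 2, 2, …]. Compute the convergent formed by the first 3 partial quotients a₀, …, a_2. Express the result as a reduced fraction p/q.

20/3

a_0 = 6: 6/1
a_1 = 1: 7/1
a_2 = 2: 20/3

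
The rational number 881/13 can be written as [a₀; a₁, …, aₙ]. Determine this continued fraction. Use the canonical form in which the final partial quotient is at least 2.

[67; 1, 3, 3]

Run the Euclidean algorithm, recording each quotient:
881 = 67·13 + 10, so a_0 = 67
13 = 1·10 + 3, so a_1 = 1
10 = 3·3 + 1, so a_2 = 3
3 = 3·1 + 0, so a_3 = 3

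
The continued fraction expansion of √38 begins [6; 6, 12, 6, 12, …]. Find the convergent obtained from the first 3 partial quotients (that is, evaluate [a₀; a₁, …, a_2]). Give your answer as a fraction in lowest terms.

Collapse the nested fraction from the inside out:
Start with 12.
6 + 1/(12/1) = 6 + 1/12 = 73/12
6 + 1/(73/12) = 6 + 12/73 = 450/73

450/73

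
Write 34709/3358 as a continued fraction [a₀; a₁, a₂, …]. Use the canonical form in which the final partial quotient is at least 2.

[10; 2, 1, 37, 1, 13, 2]

⌊34709/3358⌋ = 10, remainder 1129
⌊3358/1129⌋ = 2, remainder 1100
⌊1129/1100⌋ = 1, remainder 29
⌊1100/29⌋ = 37, remainder 27
⌊29/27⌋ = 1, remainder 2
⌊27/2⌋ = 13, remainder 1
⌊2/1⌋ = 2, remainder 0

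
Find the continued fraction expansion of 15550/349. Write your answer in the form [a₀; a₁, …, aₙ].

[44; 1, 1, 3, 1, 38]

⌊15550/349⌋ = 44, remainder 194
⌊349/194⌋ = 1, remainder 155
⌊194/155⌋ = 1, remainder 39
⌊155/39⌋ = 3, remainder 38
⌊39/38⌋ = 1, remainder 1
⌊38/1⌋ = 38, remainder 0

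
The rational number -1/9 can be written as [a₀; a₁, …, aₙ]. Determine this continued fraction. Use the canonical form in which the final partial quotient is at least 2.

-1 = -1·9 + 8, so a_0 = -1
9 = 1·8 + 1, so a_1 = 1
8 = 8·1 + 0, so a_2 = 8

[-1; 1, 8]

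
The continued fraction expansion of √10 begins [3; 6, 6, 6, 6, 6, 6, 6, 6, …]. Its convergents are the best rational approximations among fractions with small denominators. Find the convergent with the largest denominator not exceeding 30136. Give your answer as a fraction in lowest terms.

a_0 = 3: 3/1  (≤ bound)
a_1 = 6: 19/6  (≤ bound)
a_2 = 6: 117/37  (≤ bound)
a_3 = 6: 721/228  (≤ bound)
a_4 = 6: 4443/1405  (≤ bound)
a_5 = 6: 27379/8658  (≤ bound)
a_6 = 6: 168717/53353  (> 30136, stop)

27379/8658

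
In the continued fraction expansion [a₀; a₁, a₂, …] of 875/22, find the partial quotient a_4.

875 ÷ 22 → quotient 39, remainder 17
22 ÷ 17 → quotient 1, remainder 5
17 ÷ 5 → quotient 3, remainder 2
5 ÷ 2 → quotient 2, remainder 1
2 ÷ 1 → quotient 2, remainder 0

2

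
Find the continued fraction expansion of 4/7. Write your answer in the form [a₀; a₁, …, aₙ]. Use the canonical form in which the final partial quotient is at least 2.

4 = 0·7 + 4, so a_0 = 0
7 = 1·4 + 3, so a_1 = 1
4 = 1·3 + 1, so a_2 = 1
3 = 3·1 + 0, so a_3 = 3

[0; 1, 1, 3]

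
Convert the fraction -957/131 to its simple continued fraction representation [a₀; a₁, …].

-957 ÷ 131 → quotient -8, remainder 91
131 ÷ 91 → quotient 1, remainder 40
91 ÷ 40 → quotient 2, remainder 11
40 ÷ 11 → quotient 3, remainder 7
11 ÷ 7 → quotient 1, remainder 4
7 ÷ 4 → quotient 1, remainder 3
4 ÷ 3 → quotient 1, remainder 1
3 ÷ 1 → quotient 3, remainder 0

[-8; 1, 2, 3, 1, 1, 1, 3]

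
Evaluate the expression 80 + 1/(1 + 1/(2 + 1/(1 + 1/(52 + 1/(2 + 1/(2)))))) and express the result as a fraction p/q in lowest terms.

85836/1063

Start with 2.
2 + 1/(2/1) = 2 + 1/2 = 5/2
52 + 1/(5/2) = 52 + 2/5 = 262/5
1 + 1/(262/5) = 1 + 5/262 = 267/262
2 + 1/(267/262) = 2 + 262/267 = 796/267
1 + 1/(796/267) = 1 + 267/796 = 1063/796
80 + 1/(1063/796) = 80 + 796/1063 = 85836/1063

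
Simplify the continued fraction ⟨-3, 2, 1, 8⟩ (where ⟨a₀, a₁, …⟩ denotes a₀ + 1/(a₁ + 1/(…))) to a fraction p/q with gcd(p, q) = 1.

-69/26

Start with 8.
1 + 1/(8/1) = 1 + 1/8 = 9/8
2 + 1/(9/8) = 2 + 8/9 = 26/9
-3 + 1/(26/9) = -3 + 9/26 = -69/26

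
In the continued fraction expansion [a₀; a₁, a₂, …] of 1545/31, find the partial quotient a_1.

1

1545 = 49·31 + 26, so a_0 = 49
31 = 1·26 + 5, so a_1 = 1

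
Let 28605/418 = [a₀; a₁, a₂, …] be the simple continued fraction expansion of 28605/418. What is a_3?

Repeatedly divide and take the remainder:
28605 ÷ 418 → quotient 68, remainder 181
418 ÷ 181 → quotient 2, remainder 56
181 ÷ 56 → quotient 3, remainder 13
56 ÷ 13 → quotient 4, remainder 4

4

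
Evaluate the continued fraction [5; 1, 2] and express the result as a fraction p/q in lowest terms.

Start with 2.
1 + 1/(2/1) = 1 + 1/2 = 3/2
5 + 1/(3/2) = 5 + 2/3 = 17/3

17/3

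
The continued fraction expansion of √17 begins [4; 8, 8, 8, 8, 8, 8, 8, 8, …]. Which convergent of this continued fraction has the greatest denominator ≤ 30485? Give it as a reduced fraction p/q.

a_0 = 4: 4/1  (≤ bound)
a_1 = 8: 33/8  (≤ bound)
a_2 = 8: 268/65  (≤ bound)
a_3 = 8: 2177/528  (≤ bound)
a_4 = 8: 17684/4289  (≤ bound)
a_5 = 8: 143649/34840  (> 30485, stop)

17684/4289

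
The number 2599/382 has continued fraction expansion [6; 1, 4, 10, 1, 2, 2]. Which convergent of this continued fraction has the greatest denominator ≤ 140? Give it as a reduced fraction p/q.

a_0 = 6: 6/1  (≤ bound)
a_1 = 1: 7/1  (≤ bound)
a_2 = 4: 34/5  (≤ bound)
a_3 = 10: 347/51  (≤ bound)
a_4 = 1: 381/56  (≤ bound)
a_5 = 2: 1109/163  (> 140, stop)

381/56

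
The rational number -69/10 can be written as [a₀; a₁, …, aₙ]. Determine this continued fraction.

[-7; 10]

-69 ÷ 10 → quotient -7, remainder 1
10 ÷ 1 → quotient 10, remainder 0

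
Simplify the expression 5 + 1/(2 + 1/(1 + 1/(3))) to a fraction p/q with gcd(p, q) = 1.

59/11

Work from the innermost term outward:
Start with 3.
1 + 1/(3/1) = 1 + 1/3 = 4/3
2 + 1/(4/3) = 2 + 3/4 = 11/4
5 + 1/(11/4) = 5 + 4/11 = 59/11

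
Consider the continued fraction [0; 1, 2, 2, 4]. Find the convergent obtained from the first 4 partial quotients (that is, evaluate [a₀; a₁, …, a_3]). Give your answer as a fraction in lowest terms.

Work from the innermost term outward:
Start with 2.
2 + 1/(2/1) = 2 + 1/2 = 5/2
1 + 1/(5/2) = 1 + 2/5 = 7/5
0 + 1/(7/5) = 0 + 5/7 = 5/7

5/7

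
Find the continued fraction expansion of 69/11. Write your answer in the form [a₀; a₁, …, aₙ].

⌊69/11⌋ = 6, remainder 3
⌊11/3⌋ = 3, remainder 2
⌊3/2⌋ = 1, remainder 1
⌊2/1⌋ = 2, remainder 0

[6; 3, 1, 2]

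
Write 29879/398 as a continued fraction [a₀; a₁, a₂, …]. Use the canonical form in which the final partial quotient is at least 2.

[75; 13, 1, 2, 1, 1, 1, 2]

Apply division with remainder until the remainder is 0:
29879 = 75·398 + 29, so a_0 = 75
398 = 13·29 + 21, so a_1 = 13
29 = 1·21 + 8, so a_2 = 1
21 = 2·8 + 5, so a_3 = 2
8 = 1·5 + 3, so a_4 = 1
5 = 1·3 + 2, so a_5 = 1
3 = 1·2 + 1, so a_6 = 1
2 = 2·1 + 0, so a_7 = 2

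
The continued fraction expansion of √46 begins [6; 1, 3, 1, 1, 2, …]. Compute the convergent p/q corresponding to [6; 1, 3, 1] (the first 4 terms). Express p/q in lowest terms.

34/5

Start with 1.
3 + 1/(1/1) = 3 + 1/1 = 4/1
1 + 1/(4/1) = 1 + 1/4 = 5/4
6 + 1/(5/4) = 6 + 4/5 = 34/5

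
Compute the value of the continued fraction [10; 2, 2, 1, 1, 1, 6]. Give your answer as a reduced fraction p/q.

1313/126

Starting at the tail and folding back:
Start with 6.
1 + 1/(6/1) = 1 + 1/6 = 7/6
1 + 1/(7/6) = 1 + 6/7 = 13/7
1 + 1/(13/7) = 1 + 7/13 = 20/13
2 + 1/(20/13) = 2 + 13/20 = 53/20
2 + 1/(53/20) = 2 + 20/53 = 126/53
10 + 1/(126/53) = 10 + 53/126 = 1313/126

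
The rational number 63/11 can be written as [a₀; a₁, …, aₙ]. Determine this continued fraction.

⌊63/11⌋ = 5, remainder 8
⌊11/8⌋ = 1, remainder 3
⌊8/3⌋ = 2, remainder 2
⌊3/2⌋ = 1, remainder 1
⌊2/1⌋ = 2, remainder 0

[5; 1, 2, 1, 2]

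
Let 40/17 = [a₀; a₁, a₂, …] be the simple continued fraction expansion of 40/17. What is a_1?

Apply division with remainder until the remainder is 0:
⌊40/17⌋ = 2, remainder 6
⌊17/6⌋ = 2, remainder 5

2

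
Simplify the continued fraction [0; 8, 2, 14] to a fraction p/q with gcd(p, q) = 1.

29/246

Starting at the tail and folding back:
Start with 14.
2 + 1/(14/1) = 2 + 1/14 = 29/14
8 + 1/(29/14) = 8 + 14/29 = 246/29
0 + 1/(246/29) = 0 + 29/246 = 29/246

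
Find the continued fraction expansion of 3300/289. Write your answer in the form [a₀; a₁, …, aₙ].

Apply division with remainder until the remainder is 0:
3300 = 11·289 + 121, so a_0 = 11
289 = 2·121 + 47, so a_1 = 2
121 = 2·47 + 27, so a_2 = 2
47 = 1·27 + 20, so a_3 = 1
27 = 1·20 + 7, so a_4 = 1
20 = 2·7 + 6, so a_5 = 2
7 = 1·6 + 1, so a_6 = 1
6 = 6·1 + 0, so a_7 = 6

[11; 2, 2, 1, 1, 2, 1, 6]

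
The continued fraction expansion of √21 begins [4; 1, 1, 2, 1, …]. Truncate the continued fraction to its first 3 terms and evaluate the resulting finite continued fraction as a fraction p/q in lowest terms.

9/2

a_0 = 4: 4/1
a_1 = 1: 5/1
a_2 = 1: 9/2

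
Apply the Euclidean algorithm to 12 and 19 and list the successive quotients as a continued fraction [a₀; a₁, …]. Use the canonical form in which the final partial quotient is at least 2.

Repeatedly divide and take the remainder:
12 ÷ 19 → quotient 0, remainder 12
19 ÷ 12 → quotient 1, remainder 7
12 ÷ 7 → quotient 1, remainder 5
7 ÷ 5 → quotient 1, remainder 2
5 ÷ 2 → quotient 2, remainder 1
2 ÷ 1 → quotient 2, remainder 0

[0; 1, 1, 1, 2, 2]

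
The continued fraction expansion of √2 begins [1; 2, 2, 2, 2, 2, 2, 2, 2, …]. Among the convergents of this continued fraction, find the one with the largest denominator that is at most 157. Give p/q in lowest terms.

a_0 = 1: 1/1  (≤ bound)
a_1 = 2: 3/2  (≤ bound)
a_2 = 2: 7/5  (≤ bound)
a_3 = 2: 17/12  (≤ bound)
a_4 = 2: 41/29  (≤ bound)
a_5 = 2: 99/70  (≤ bound)
a_6 = 2: 239/169  (> 157, stop)

99/70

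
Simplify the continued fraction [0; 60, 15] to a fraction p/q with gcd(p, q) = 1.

Start with 15.
60 + 1/(15/1) = 60 + 1/15 = 901/15
0 + 1/(901/15) = 0 + 15/901 = 15/901

15/901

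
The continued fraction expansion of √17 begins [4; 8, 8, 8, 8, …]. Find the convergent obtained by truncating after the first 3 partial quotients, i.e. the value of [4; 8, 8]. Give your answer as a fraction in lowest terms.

268/65

Start with 8.
8 + 1/(8/1) = 8 + 1/8 = 65/8
4 + 1/(65/8) = 4 + 8/65 = 268/65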